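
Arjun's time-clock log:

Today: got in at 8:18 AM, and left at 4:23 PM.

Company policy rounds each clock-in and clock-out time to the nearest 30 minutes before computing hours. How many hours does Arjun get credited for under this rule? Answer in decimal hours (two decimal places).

8.00 hours

Today: in 8:18 AM→8:30 AM, out 4:23 PM→4:30 PM; 8 h 0 min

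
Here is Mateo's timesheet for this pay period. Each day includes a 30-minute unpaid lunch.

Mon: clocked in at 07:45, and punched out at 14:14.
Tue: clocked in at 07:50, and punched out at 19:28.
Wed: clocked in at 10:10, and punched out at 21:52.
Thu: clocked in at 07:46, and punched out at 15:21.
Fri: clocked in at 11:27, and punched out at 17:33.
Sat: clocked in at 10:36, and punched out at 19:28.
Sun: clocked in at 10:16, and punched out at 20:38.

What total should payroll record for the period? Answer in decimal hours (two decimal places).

Mon: 07:45–14:14 = 6 h 29 min; less 30 min break → 5 h 59 min
Tue: 07:50–19:28 = 11 h 38 min; less 30 min break → 11 h 8 min
Wed: 10:10–21:52 = 11 h 42 min; less 30 min break → 11 h 12 min
Thu: 07:46–15:21 = 7 h 35 min; less 30 min break → 7 h 5 min
Fri: 11:27–17:33 = 6 h 6 min; less 30 min break → 5 h 36 min
Sat: 10:36–19:28 = 8 h 52 min; less 30 min break → 8 h 22 min
Sun: 10:16–20:38 = 10 h 22 min; less 30 min break → 9 h 52 min
Total: 5 h 59 min + 11 h 8 min + 11 h 12 min + 7 h 5 min + 5 h 36 min + 8 h 22 min + 9 h 52 min = 59 h 14 min.

59.23 hours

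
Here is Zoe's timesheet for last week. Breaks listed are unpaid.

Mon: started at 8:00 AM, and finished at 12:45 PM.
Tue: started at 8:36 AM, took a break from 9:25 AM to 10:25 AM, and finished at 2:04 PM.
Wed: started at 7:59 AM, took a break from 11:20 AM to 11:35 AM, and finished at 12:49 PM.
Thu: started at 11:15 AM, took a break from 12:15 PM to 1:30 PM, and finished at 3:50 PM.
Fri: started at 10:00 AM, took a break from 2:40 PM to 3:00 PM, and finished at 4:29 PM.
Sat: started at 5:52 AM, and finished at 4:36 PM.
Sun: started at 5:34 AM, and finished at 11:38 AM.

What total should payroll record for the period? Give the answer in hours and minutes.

40 h 5 min

Mon: 8:00 AM–12:45 PM = 4 h 45 min
Tue: 8:36 AM–2:04 PM = 5 h 28 min; less 60 min break → 4 h 28 min
Wed: 7:59 AM–12:49 PM = 4 h 50 min; less 15 min break → 4 h 35 min
Thu: 11:15 AM–3:50 PM = 4 h 35 min; less 75 min break → 3 h 20 min
Fri: 10:00 AM–4:29 PM = 6 h 29 min; less 20 min break → 6 h 9 min
Sat: 5:52 AM–4:36 PM = 10 h 44 min
Sun: 5:34 AM–11:38 AM = 6 h 4 min
Total: 4 h 45 min + 4 h 28 min + 4 h 35 min + 3 h 20 min + 6 h 9 min + 10 h 44 min + 6 h 4 min = 40 h 5 min.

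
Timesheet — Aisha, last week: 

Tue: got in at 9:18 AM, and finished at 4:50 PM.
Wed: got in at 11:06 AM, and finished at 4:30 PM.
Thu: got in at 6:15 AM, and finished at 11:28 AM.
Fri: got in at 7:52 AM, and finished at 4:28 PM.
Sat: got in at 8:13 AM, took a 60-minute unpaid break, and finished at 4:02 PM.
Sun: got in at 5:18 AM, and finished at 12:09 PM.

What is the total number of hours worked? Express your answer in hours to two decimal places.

40.42 hours

Tue: 9:18 AM–4:50 PM = 7 h 32 min
Wed: 11:06 AM–4:30 PM = 5 h 24 min
Thu: 6:15 AM–11:28 AM = 5 h 13 min
Fri: 7:52 AM–4:28 PM = 8 h 36 min
Sat: 8:13 AM–4:02 PM = 7 h 49 min; less 60 min break → 6 h 49 min
Sun: 5:18 AM–12:09 PM = 6 h 51 min
Total: 7 h 32 min + 5 h 24 min + 5 h 13 min + 8 h 36 min + 6 h 49 min + 6 h 51 min = 40 h 25 min.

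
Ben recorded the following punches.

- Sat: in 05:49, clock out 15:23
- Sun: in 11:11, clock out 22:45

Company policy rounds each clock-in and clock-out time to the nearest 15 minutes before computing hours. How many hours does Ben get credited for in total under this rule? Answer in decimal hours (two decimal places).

Sat: in 05:49→05:45, out 15:23→15:30; 9 h 45 min
Sun: in 11:11→11:15, out 22:45→22:45; 11 h 30 min
Total credited: 21 h 15 min.

21.25 hours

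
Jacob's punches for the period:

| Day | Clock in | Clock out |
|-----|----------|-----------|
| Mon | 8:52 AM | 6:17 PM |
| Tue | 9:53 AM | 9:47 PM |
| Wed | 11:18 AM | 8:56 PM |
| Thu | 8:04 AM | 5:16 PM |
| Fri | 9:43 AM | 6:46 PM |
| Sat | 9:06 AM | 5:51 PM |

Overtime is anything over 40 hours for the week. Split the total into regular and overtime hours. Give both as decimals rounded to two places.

Mon: 8:52 AM–6:17 PM = 9 h 25 min
Tue: 9:53 AM–9:47 PM = 11 h 54 min
Wed: 11:18 AM–8:56 PM = 9 h 38 min
Thu: 8:04 AM–5:16 PM = 9 h 12 min
Fri: 9:43 AM–6:46 PM = 9 h 3 min
Sat: 9:06 AM–5:51 PM = 8 h 45 min
Total worked: 57 h 57 min = 57.95 h.
Threshold 40 h → overtime 17 h 57 min, regular 40 h 0 min.

Regular 40.00 hours, overtime 17.95 hours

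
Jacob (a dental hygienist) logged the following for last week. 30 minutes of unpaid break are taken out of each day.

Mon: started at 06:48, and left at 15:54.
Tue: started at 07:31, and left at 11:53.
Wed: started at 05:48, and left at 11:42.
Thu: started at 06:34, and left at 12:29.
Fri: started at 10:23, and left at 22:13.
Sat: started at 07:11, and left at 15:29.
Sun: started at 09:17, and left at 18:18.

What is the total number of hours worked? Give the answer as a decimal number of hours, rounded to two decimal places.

50.93 hours

Mon: 06:48–15:54 = 9 h 6 min; less 30 min break → 8 h 36 min
Tue: 07:31–11:53 = 4 h 22 min; less 30 min break → 3 h 52 min
Wed: 05:48–11:42 = 5 h 54 min; less 30 min break → 5 h 24 min
Thu: 06:34–12:29 = 5 h 55 min; less 30 min break → 5 h 25 min
Fri: 10:23–22:13 = 11 h 50 min; less 30 min break → 11 h 20 min
Sat: 07:11–15:29 = 8 h 18 min; less 30 min break → 7 h 48 min
Sun: 09:17–18:18 = 9 h 1 min; less 30 min break → 8 h 31 min
Total: 8 h 36 min + 3 h 52 min + 5 h 24 min + 5 h 25 min + 11 h 20 min + 7 h 48 min + 8 h 31 min = 50 h 56 min.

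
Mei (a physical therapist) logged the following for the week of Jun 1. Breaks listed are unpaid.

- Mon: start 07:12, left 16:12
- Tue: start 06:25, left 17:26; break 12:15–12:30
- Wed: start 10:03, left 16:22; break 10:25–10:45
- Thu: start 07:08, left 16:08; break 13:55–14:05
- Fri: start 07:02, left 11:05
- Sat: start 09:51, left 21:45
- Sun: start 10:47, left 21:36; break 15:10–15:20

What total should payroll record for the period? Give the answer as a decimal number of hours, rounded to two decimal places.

61.18 hours

Mon: 07:12–16:12 = 9 h 0 min
Tue: 06:25–17:26 = 11 h 1 min; less 15 min break → 10 h 46 min
Wed: 10:03–16:22 = 6 h 19 min; less 20 min break → 5 h 59 min
Thu: 07:08–16:08 = 9 h 0 min; less 10 min break → 8 h 50 min
Fri: 07:02–11:05 = 4 h 3 min
Sat: 09:51–21:45 = 11 h 54 min
Sun: 10:47–21:36 = 10 h 49 min; less 10 min break → 10 h 39 min
Total: 9 h 0 min + 10 h 46 min + 5 h 59 min + 8 h 50 min + 4 h 3 min + 11 h 54 min + 10 h 39 min = 61 h 11 min.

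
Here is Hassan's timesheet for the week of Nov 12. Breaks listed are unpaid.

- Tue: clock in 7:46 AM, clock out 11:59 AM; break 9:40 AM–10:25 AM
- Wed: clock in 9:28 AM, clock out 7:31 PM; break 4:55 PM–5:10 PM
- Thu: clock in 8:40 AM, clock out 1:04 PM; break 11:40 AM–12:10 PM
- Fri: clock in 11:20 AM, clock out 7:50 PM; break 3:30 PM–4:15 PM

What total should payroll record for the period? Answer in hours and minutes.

Tue: 7:46 AM–11:59 AM = 4 h 13 min; less 45 min break → 3 h 28 min
Wed: 9:28 AM–7:31 PM = 10 h 3 min; less 15 min break → 9 h 48 min
Thu: 8:40 AM–1:04 PM = 4 h 24 min; less 30 min break → 3 h 54 min
Fri: 11:20 AM–7:50 PM = 8 h 30 min; less 45 min break → 7 h 45 min
Total: 3 h 28 min + 9 h 48 min + 3 h 54 min + 7 h 45 min = 24 h 55 min.

24 h 55 min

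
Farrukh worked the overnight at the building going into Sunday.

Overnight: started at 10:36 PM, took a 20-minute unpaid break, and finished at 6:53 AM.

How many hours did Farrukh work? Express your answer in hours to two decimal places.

7.95 hours

Overnight: 10:36 PM → midnight = 1 h 24 min; midnight → 6:53 AM = 6 h 53 min; span 8 h 17 min; less 20 min break → 7 h 57 min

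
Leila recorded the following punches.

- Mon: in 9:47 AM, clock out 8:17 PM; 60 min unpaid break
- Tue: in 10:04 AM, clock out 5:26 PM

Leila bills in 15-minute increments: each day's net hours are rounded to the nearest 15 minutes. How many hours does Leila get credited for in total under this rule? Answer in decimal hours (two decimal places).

16.75 hours

Mon: 9:47 AM–8:17 PM = 10 h 30 min − 60 min = 9 h 30 min → rounds to 9 h 30 min
Tue: 10:04 AM–5:26 PM = 7 h 22 min → rounds to 7 h 15 min
Total credited: 16 h 45 min.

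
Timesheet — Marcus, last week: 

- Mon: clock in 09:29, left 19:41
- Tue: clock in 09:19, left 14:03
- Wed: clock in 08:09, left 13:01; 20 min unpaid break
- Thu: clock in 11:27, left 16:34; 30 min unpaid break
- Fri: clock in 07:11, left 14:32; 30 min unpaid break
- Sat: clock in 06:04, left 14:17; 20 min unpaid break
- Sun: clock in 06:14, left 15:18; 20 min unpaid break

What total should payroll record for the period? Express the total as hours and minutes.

Mon: 09:29–19:41 = 10 h 12 min
Tue: 09:19–14:03 = 4 h 44 min
Wed: 08:09–13:01 = 4 h 52 min; less 20 min break → 4 h 32 min
Thu: 11:27–16:34 = 5 h 7 min; less 30 min break → 4 h 37 min
Fri: 07:11–14:32 = 7 h 21 min; less 30 min break → 6 h 51 min
Sat: 06:04–14:17 = 8 h 13 min; less 20 min break → 7 h 53 min
Sun: 06:14–15:18 = 9 h 4 min; less 20 min break → 8 h 44 min
Total: 10 h 12 min + 4 h 44 min + 4 h 32 min + 4 h 37 min + 6 h 51 min + 7 h 53 min + 8 h 44 min = 47 h 33 min.

47 h 33 min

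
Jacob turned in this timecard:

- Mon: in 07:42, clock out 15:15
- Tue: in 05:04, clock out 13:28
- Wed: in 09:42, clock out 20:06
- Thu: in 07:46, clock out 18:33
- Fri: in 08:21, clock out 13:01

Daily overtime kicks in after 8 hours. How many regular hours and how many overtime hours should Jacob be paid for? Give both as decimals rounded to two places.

Regular 36.22 hours, overtime 5.58 hours

Mon: 07:42–15:15 = 7 h 33 min
Tue: 05:04–13:28 = 8 h 24 min
Wed: 09:42–20:06 = 10 h 24 min
Thu: 07:46–18:33 = 10 h 47 min
Fri: 08:21–13:01 = 4 h 40 min
Mon reg 7 h 33 min / OT 0 h 0 min; Tue reg 8 h 0 min / OT 0 h 24 min; Wed reg 8 h 0 min / OT 2 h 24 min; Thu reg 8 h 0 min / OT 2 h 47 min; Fri reg 4 h 40 min / OT 0 h 0 min.
Totals: regular 36 h 13 min, overtime 5 h 35 min.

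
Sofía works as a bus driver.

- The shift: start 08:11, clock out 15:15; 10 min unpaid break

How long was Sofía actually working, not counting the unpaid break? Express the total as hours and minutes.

The shift: 08:11–15:15 = 7 h 4 min; less 10 min break → 6 h 54 min

6 h 54 min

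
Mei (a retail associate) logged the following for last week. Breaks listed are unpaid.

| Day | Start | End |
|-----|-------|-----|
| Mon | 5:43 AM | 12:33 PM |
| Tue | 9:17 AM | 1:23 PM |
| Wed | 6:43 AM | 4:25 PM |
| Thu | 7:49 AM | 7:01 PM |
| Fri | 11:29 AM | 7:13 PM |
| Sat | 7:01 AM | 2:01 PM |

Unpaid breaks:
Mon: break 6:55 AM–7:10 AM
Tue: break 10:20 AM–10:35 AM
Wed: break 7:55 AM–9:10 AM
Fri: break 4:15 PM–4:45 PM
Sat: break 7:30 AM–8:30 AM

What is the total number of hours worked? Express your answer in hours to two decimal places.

Mon: 5:43 AM–12:33 PM = 6 h 50 min; less 15 min break → 6 h 35 min
Tue: 9:17 AM–1:23 PM = 4 h 6 min; less 15 min break → 3 h 51 min
Wed: 6:43 AM–4:25 PM = 9 h 42 min; less 75 min break → 8 h 27 min
Thu: 7:49 AM–7:01 PM = 11 h 12 min
Fri: 11:29 AM–7:13 PM = 7 h 44 min; less 30 min break → 7 h 14 min
Sat: 7:01 AM–2:01 PM = 7 h 0 min; less 60 min break → 6 h 0 min
Total: 6 h 35 min + 3 h 51 min + 8 h 27 min + 11 h 12 min + 7 h 14 min + 6 h 0 min = 43 h 19 min.

43.32 hours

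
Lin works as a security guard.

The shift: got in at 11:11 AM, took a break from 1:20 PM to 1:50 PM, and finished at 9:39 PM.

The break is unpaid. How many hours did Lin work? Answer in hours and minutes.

The shift: 11:11 AM–9:39 PM = 10 h 28 min; less 30 min break → 9 h 58 min

9 h 58 min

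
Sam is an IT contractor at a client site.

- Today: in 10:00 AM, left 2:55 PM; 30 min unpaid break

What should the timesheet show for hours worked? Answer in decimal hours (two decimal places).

Today: 10:00 AM–2:55 PM = 4 h 55 min; less 30 min break → 4 h 25 min

4.42 hours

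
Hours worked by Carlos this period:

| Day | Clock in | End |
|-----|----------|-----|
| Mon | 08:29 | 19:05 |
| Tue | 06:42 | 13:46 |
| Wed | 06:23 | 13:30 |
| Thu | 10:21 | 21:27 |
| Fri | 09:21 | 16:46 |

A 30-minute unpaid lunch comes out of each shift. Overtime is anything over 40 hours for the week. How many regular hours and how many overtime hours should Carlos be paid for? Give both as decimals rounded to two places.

Regular 40.00 hours, overtime 0.80 hours

Mon: 08:29–19:05 = 10 h 36 min; less 30 min break → 10 h 6 min
Tue: 06:42–13:46 = 7 h 4 min; less 30 min break → 6 h 34 min
Wed: 06:23–13:30 = 7 h 7 min; less 30 min break → 6 h 37 min
Thu: 10:21–21:27 = 11 h 6 min; less 30 min break → 10 h 36 min
Fri: 09:21–16:46 = 7 h 25 min; less 30 min break → 6 h 55 min
Total worked: 40 h 48 min = 40.80 h.
Threshold 40 h → overtime 0 h 48 min, regular 40 h 0 min.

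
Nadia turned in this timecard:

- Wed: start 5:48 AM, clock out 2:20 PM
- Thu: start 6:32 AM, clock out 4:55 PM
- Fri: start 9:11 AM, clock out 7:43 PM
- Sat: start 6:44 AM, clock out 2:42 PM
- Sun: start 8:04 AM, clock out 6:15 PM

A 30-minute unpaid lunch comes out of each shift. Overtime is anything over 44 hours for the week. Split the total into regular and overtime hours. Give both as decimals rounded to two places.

Regular 44.00 hours, overtime 1.10 hours

Wed: 5:48 AM–2:20 PM = 8 h 32 min; less 30 min break → 8 h 2 min
Thu: 6:32 AM–4:55 PM = 10 h 23 min; less 30 min break → 9 h 53 min
Fri: 9:11 AM–7:43 PM = 10 h 32 min; less 30 min break → 10 h 2 min
Sat: 6:44 AM–2:42 PM = 7 h 58 min; less 30 min break → 7 h 28 min
Sun: 8:04 AM–6:15 PM = 10 h 11 min; less 30 min break → 9 h 41 min
Total worked: 45 h 6 min = 45.10 h.
Threshold 44 h → overtime 1 h 6 min, regular 44 h 0 min.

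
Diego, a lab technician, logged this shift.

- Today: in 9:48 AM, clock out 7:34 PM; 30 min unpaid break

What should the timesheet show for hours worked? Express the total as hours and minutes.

Today: 9:48 AM–7:34 PM = 9 h 46 min; less 30 min break → 9 h 16 min

9 h 16 min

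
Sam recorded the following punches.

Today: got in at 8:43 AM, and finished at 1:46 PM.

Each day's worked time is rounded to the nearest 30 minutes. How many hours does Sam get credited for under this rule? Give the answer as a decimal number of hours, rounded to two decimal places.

Today: 8:43 AM–1:46 PM = 5 h 3 min → rounds to 5 h 0 min

5.00 hours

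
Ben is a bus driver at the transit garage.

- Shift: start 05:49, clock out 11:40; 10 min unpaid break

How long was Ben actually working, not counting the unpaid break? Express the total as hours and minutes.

Shift: 05:49–11:40 = 5 h 51 min; less 10 min break → 5 h 41 min

5 h 41 min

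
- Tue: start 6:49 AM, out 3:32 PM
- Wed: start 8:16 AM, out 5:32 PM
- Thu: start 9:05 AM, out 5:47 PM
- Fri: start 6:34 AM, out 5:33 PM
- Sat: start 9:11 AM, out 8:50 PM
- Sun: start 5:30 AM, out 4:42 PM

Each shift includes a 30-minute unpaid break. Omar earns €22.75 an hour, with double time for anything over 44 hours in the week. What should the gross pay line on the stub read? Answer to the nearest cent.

Tue: 6:49 AM–3:32 PM = 8 h 43 min; less 30 min break → 8 h 13 min
Wed: 8:16 AM–5:32 PM = 9 h 16 min; less 30 min break → 8 h 46 min
Thu: 9:05 AM–5:47 PM = 8 h 42 min; less 30 min break → 8 h 12 min
Fri: 6:34 AM–5:33 PM = 10 h 59 min; less 30 min break → 10 h 29 min
Sat: 9:11 AM–8:50 PM = 11 h 39 min; less 30 min break → 11 h 9 min
Sun: 5:30 AM–4:42 PM = 11 h 12 min; less 30 min break → 10 h 42 min
Total worked: 57 h 31 min = 3451 min.
Regular 44 h 0 min = 2640 min at €22.75/h; overtime 13 h 31 min = 811 min at €45.50/h.
Pay = (2640 × €22.75 + 811 × €45.50) ÷ 60 = €1616.01.

€1616.01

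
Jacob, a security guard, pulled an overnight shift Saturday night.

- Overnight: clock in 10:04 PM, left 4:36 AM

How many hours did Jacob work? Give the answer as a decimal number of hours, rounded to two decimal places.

6.53 hours

Overnight: 10:04 PM → midnight = 1 h 56 min; midnight → 4:36 AM = 4 h 36 min; span 6 h 32 min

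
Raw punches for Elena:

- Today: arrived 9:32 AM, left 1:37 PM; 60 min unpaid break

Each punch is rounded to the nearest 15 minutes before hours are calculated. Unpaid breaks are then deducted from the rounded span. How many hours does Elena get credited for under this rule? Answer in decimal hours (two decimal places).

3.00 hours

Today: in 9:32 AM→9:30 AM, out 1:37 PM→1:30 PM; 4 h 0 min − 60 min = 3 h 0 min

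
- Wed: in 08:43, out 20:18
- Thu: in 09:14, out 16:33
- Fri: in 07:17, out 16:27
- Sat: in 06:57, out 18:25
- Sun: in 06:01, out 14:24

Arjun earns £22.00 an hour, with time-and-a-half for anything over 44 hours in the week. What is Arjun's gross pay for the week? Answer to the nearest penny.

£1097.25

Wed: 08:43–20:18 = 11 h 35 min
Thu: 09:14–16:33 = 7 h 19 min
Fri: 07:17–16:27 = 9 h 10 min
Sat: 06:57–18:25 = 11 h 28 min
Sun: 06:01–14:24 = 8 h 23 min
Total worked: 47 h 55 min = 2875 min.
Regular 44 h 0 min = 2640 min at £22.00/h; overtime 3 h 55 min = 235 min at £33.00/h.
Pay = (2640 × £22.00 + 235 × £33.00) ÷ 60 = £1097.25.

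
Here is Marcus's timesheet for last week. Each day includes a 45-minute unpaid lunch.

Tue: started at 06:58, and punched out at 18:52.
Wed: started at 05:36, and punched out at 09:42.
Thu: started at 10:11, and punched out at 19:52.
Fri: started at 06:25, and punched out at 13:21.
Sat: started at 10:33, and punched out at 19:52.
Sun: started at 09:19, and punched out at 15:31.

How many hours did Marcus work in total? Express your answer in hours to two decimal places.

Tue: 06:58–18:52 = 11 h 54 min; less 45 min break → 11 h 9 min
Wed: 05:36–09:42 = 4 h 6 min; less 45 min break → 3 h 21 min
Thu: 10:11–19:52 = 9 h 41 min; less 45 min break → 8 h 56 min
Fri: 06:25–13:21 = 6 h 56 min; less 45 min break → 6 h 11 min
Sat: 10:33–19:52 = 9 h 19 min; less 45 min break → 8 h 34 min
Sun: 09:19–15:31 = 6 h 12 min; less 45 min break → 5 h 27 min
Total: 11 h 9 min + 3 h 21 min + 8 h 56 min + 6 h 11 min + 8 h 34 min + 5 h 27 min = 43 h 38 min.

43.63 hours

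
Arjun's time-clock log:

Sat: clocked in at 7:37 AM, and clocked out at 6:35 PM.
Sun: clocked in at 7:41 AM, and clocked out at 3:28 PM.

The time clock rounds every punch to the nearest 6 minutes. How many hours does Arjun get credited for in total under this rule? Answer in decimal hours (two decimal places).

18.80 hours

Sat: in 7:37 AM→7:36 AM, out 6:35 PM→6:36 PM; 11 h 0 min
Sun: in 7:41 AM→7:42 AM, out 3:28 PM→3:30 PM; 7 h 48 min
Total credited: 18 h 48 min.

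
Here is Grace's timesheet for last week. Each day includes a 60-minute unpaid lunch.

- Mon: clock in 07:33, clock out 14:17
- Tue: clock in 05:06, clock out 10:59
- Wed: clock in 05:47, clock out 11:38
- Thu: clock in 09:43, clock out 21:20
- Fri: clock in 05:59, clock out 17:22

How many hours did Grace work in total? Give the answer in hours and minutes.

Mon: 07:33–14:17 = 6 h 44 min; less 60 min break → 5 h 44 min
Tue: 05:06–10:59 = 5 h 53 min; less 60 min break → 4 h 53 min
Wed: 05:47–11:38 = 5 h 51 min; less 60 min break → 4 h 51 min
Thu: 09:43–21:20 = 11 h 37 min; less 60 min break → 10 h 37 min
Fri: 05:59–17:22 = 11 h 23 min; less 60 min break → 10 h 23 min
Total: 5 h 44 min + 4 h 53 min + 4 h 51 min + 10 h 37 min + 10 h 23 min = 36 h 28 min.

36 h 28 min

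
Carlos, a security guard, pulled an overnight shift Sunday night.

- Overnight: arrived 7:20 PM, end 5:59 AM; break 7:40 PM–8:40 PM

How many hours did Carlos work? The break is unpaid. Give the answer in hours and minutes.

Overnight: 7:20 PM → midnight = 4 h 40 min; midnight → 5:59 AM = 5 h 59 min; span 10 h 39 min; less 60 min break → 9 h 39 min

9 h 39 min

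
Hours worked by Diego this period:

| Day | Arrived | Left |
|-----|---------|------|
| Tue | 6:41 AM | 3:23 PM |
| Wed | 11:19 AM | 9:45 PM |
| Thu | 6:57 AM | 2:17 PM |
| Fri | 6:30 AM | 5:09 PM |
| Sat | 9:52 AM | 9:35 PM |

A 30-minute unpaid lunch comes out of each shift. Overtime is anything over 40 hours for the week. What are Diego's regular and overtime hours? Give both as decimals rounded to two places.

Regular 40.00 hours, overtime 6.33 hours

Tue: 6:41 AM–3:23 PM = 8 h 42 min; less 30 min break → 8 h 12 min
Wed: 11:19 AM–9:45 PM = 10 h 26 min; less 30 min break → 9 h 56 min
Thu: 6:57 AM–2:17 PM = 7 h 20 min; less 30 min break → 6 h 50 min
Fri: 6:30 AM–5:09 PM = 10 h 39 min; less 30 min break → 10 h 9 min
Sat: 9:52 AM–9:35 PM = 11 h 43 min; less 30 min break → 11 h 13 min
Total worked: 46 h 20 min = 46.33 h.
Threshold 40 h → overtime 6 h 20 min, regular 40 h 0 min.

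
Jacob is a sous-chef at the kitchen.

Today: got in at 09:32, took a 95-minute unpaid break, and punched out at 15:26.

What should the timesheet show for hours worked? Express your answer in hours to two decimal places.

Today: 09:32–15:26 = 5 h 54 min; less 95 min break → 4 h 19 min

4.32 hours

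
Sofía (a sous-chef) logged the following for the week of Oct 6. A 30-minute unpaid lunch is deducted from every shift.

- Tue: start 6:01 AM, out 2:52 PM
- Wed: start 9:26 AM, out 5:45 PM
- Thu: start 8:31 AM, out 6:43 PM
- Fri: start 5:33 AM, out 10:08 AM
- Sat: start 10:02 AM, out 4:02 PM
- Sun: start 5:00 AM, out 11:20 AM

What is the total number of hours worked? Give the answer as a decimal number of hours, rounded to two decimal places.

41.28 hours

Tue: 6:01 AM–2:52 PM = 8 h 51 min; less 30 min break → 8 h 21 min
Wed: 9:26 AM–5:45 PM = 8 h 19 min; less 30 min break → 7 h 49 min
Thu: 8:31 AM–6:43 PM = 10 h 12 min; less 30 min break → 9 h 42 min
Fri: 5:33 AM–10:08 AM = 4 h 35 min; less 30 min break → 4 h 5 min
Sat: 10:02 AM–4:02 PM = 6 h 0 min; less 30 min break → 5 h 30 min
Sun: 5:00 AM–11:20 AM = 6 h 20 min; less 30 min break → 5 h 50 min
Total: 8 h 21 min + 7 h 49 min + 9 h 42 min + 4 h 5 min + 5 h 30 min + 5 h 50 min = 41 h 17 min.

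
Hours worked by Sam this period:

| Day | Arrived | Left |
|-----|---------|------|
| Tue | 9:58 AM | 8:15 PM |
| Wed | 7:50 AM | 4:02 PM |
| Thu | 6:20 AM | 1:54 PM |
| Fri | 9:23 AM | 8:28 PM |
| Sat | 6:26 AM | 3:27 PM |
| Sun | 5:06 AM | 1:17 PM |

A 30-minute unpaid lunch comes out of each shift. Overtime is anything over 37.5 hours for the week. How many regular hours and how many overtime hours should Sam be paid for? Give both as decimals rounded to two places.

Tue: 9:58 AM–8:15 PM = 10 h 17 min; less 30 min break → 9 h 47 min
Wed: 7:50 AM–4:02 PM = 8 h 12 min; less 30 min break → 7 h 42 min
Thu: 6:20 AM–1:54 PM = 7 h 34 min; less 30 min break → 7 h 4 min
Fri: 9:23 AM–8:28 PM = 11 h 5 min; less 30 min break → 10 h 35 min
Sat: 6:26 AM–3:27 PM = 9 h 1 min; less 30 min break → 8 h 31 min
Sun: 5:06 AM–1:17 PM = 8 h 11 min; less 30 min break → 7 h 41 min
Total worked: 51 h 20 min = 51.33 h.
Threshold 37.5 h → overtime 13 h 50 min, regular 37 h 30 min.

Regular 37.50 hours, overtime 13.83 hours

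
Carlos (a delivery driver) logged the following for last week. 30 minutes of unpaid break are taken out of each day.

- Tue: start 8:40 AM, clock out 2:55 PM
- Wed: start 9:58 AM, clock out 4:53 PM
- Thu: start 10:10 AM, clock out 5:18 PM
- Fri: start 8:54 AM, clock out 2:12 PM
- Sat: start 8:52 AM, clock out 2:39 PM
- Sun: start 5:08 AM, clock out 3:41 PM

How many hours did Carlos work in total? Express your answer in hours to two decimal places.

Tue: 8:40 AM–2:55 PM = 6 h 15 min; less 30 min break → 5 h 45 min
Wed: 9:58 AM–4:53 PM = 6 h 55 min; less 30 min break → 6 h 25 min
Thu: 10:10 AM–5:18 PM = 7 h 8 min; less 30 min break → 6 h 38 min
Fri: 8:54 AM–2:12 PM = 5 h 18 min; less 30 min break → 4 h 48 min
Sat: 8:52 AM–2:39 PM = 5 h 47 min; less 30 min break → 5 h 17 min
Sun: 5:08 AM–3:41 PM = 10 h 33 min; less 30 min break → 10 h 3 min
Total: 5 h 45 min + 6 h 25 min + 6 h 38 min + 4 h 48 min + 5 h 17 min + 10 h 3 min = 38 h 56 min.

38.93 hours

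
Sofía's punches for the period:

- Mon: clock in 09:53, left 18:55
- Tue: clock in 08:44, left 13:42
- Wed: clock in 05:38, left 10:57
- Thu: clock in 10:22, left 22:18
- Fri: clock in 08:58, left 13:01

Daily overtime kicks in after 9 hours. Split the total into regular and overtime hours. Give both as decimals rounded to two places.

Regular 32.33 hours, overtime 2.97 hours

Mon: 09:53–18:55 = 9 h 2 min
Tue: 08:44–13:42 = 4 h 58 min
Wed: 05:38–10:57 = 5 h 19 min
Thu: 10:22–22:18 = 11 h 56 min
Fri: 08:58–13:01 = 4 h 3 min
Mon reg 9 h 0 min / OT 0 h 2 min; Tue reg 4 h 58 min / OT 0 h 0 min; Wed reg 5 h 19 min / OT 0 h 0 min; Thu reg 9 h 0 min / OT 2 h 56 min; Fri reg 4 h 3 min / OT 0 h 0 min.
Totals: regular 32 h 20 min, overtime 2 h 58 min.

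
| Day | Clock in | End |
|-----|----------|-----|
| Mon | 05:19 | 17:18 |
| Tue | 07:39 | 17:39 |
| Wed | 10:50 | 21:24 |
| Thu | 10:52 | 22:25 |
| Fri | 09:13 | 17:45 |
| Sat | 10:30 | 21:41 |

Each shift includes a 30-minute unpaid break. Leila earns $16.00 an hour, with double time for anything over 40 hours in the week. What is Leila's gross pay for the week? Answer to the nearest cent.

Mon: 05:19–17:18 = 11 h 59 min; less 30 min break → 11 h 29 min
Tue: 07:39–17:39 = 10 h 0 min; less 30 min break → 9 h 30 min
Wed: 10:50–21:24 = 10 h 34 min; less 30 min break → 10 h 4 min
Thu: 10:52–22:25 = 11 h 33 min; less 30 min break → 11 h 3 min
Fri: 09:13–17:45 = 8 h 32 min; less 30 min break → 8 h 2 min
Sat: 10:30–21:41 = 11 h 11 min; less 30 min break → 10 h 41 min
Total worked: 60 h 49 min = 3649 min.
Regular 40 h 0 min = 2400 min at $16.00/h; overtime 20 h 49 min = 1249 min at $32.00/h.
Pay = (2400 × $16.00 + 1249 × $32.00) ÷ 60 = $1306.13.

$1306.13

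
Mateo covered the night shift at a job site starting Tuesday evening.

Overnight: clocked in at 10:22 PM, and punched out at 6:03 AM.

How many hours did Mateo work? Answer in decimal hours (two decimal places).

Overnight: 10:22 PM → midnight = 1 h 38 min; midnight → 6:03 AM = 6 h 3 min; span 7 h 41 min

7.68 hours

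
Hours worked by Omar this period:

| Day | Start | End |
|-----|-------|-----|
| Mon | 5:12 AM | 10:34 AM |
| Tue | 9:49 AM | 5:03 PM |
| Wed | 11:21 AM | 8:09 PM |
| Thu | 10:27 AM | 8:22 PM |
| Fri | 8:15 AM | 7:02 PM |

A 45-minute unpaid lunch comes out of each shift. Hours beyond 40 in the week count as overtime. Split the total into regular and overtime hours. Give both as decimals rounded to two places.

Mon: 5:12 AM–10:34 AM = 5 h 22 min; less 45 min break → 4 h 37 min
Tue: 9:49 AM–5:03 PM = 7 h 14 min; less 45 min break → 6 h 29 min
Wed: 11:21 AM–8:09 PM = 8 h 48 min; less 45 min break → 8 h 3 min
Thu: 10:27 AM–8:22 PM = 9 h 55 min; less 45 min break → 9 h 10 min
Fri: 8:15 AM–7:02 PM = 10 h 47 min; less 45 min break → 10 h 2 min
Total worked: 38 h 21 min = 38.35 h.
Threshold 40 h → overtime 0 h 0 min, regular 38 h 21 min.

Regular 38.35 hours, overtime 0.00 hours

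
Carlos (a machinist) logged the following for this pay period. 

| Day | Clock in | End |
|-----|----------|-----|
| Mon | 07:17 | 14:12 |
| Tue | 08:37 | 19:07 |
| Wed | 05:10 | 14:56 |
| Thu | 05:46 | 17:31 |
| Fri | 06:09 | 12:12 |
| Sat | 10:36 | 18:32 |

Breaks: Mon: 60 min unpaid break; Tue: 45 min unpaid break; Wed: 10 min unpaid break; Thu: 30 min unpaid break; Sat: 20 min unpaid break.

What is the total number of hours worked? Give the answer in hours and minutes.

50 h 10 min

Mon: 07:17–14:12 = 6 h 55 min; less 60 min break → 5 h 55 min
Tue: 08:37–19:07 = 10 h 30 min; less 45 min break → 9 h 45 min
Wed: 05:10–14:56 = 9 h 46 min; less 10 min break → 9 h 36 min
Thu: 05:46–17:31 = 11 h 45 min; less 30 min break → 11 h 15 min
Fri: 06:09–12:12 = 6 h 3 min
Sat: 10:36–18:32 = 7 h 56 min; less 20 min break → 7 h 36 min
Total: 5 h 55 min + 9 h 45 min + 9 h 36 min + 11 h 15 min + 6 h 3 min + 7 h 36 min = 50 h 10 min.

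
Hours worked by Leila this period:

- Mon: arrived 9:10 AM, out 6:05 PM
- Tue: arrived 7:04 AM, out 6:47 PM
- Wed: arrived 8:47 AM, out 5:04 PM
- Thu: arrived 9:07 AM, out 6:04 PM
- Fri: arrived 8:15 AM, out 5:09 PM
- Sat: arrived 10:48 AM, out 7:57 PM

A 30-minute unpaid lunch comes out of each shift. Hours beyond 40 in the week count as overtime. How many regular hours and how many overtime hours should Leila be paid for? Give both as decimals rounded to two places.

Regular 40.00 hours, overtime 12.92 hours

Mon: 9:10 AM–6:05 PM = 8 h 55 min; less 30 min break → 8 h 25 min
Tue: 7:04 AM–6:47 PM = 11 h 43 min; less 30 min break → 11 h 13 min
Wed: 8:47 AM–5:04 PM = 8 h 17 min; less 30 min break → 7 h 47 min
Thu: 9:07 AM–6:04 PM = 8 h 57 min; less 30 min break → 8 h 27 min
Fri: 8:15 AM–5:09 PM = 8 h 54 min; less 30 min break → 8 h 24 min
Sat: 10:48 AM–7:57 PM = 9 h 9 min; less 30 min break → 8 h 39 min
Total worked: 52 h 55 min = 52.92 h.
Threshold 40 h → overtime 12 h 55 min, regular 40 h 0 min.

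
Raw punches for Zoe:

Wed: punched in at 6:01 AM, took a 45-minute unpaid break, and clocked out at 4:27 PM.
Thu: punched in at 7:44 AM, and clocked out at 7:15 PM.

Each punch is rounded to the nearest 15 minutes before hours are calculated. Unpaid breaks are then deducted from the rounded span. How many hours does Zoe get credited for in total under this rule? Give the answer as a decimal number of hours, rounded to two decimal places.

Wed: in 6:01 AM→6:00 AM, out 4:27 PM→4:30 PM; 10 h 30 min − 45 min = 9 h 45 min
Thu: in 7:44 AM→7:45 AM, out 7:15 PM→7:15 PM; 11 h 30 min
Total credited: 21 h 15 min.

21.25 hours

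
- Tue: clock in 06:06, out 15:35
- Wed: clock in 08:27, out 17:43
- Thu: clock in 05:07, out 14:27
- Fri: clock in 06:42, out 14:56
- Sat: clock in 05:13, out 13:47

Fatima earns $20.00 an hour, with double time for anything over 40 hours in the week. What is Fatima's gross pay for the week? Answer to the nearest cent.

Tue: 06:06–15:35 = 9 h 29 min
Wed: 08:27–17:43 = 9 h 16 min
Thu: 05:07–14:27 = 9 h 20 min
Fri: 06:42–14:56 = 8 h 14 min
Sat: 05:13–13:47 = 8 h 34 min
Total worked: 44 h 53 min = 2693 min.
Regular 40 h 0 min = 2400 min at $20.00/h; overtime 4 h 53 min = 293 min at $40.00/h.
Pay = (2400 × $20.00 + 293 × $40.00) ÷ 60 = $995.33.

$995.33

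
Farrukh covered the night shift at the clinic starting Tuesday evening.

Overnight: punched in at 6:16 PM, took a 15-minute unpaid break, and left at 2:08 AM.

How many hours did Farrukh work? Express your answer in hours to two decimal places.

Overnight: 6:16 PM → midnight = 5 h 44 min; midnight → 2:08 AM = 2 h 8 min; span 7 h 52 min; less 15 min break → 7 h 37 min

7.62 hours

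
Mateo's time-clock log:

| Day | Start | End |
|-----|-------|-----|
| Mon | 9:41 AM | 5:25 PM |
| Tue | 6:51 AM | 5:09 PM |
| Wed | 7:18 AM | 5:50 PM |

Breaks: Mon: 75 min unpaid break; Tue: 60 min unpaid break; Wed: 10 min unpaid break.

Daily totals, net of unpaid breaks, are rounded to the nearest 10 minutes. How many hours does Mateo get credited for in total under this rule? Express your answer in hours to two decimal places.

26.17 hours

Mon: 9:41 AM–5:25 PM = 7 h 44 min − 75 min = 6 h 29 min → rounds to 6 h 30 min
Tue: 6:51 AM–5:09 PM = 10 h 18 min − 60 min = 9 h 18 min → rounds to 9 h 20 min
Wed: 7:18 AM–5:50 PM = 10 h 32 min − 10 min = 10 h 22 min → rounds to 10 h 20 min
Total credited: 26 h 10 min.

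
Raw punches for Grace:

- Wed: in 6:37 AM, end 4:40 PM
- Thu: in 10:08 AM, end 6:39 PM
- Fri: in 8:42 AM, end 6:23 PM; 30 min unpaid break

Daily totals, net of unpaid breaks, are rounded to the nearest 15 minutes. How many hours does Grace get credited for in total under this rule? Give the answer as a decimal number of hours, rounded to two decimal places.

Wed: 6:37 AM–4:40 PM = 10 h 3 min → rounds to 10 h 0 min
Thu: 10:08 AM–6:39 PM = 8 h 31 min → rounds to 8 h 30 min
Fri: 8:42 AM–6:23 PM = 9 h 41 min − 30 min = 9 h 11 min → rounds to 9 h 15 min
Total credited: 27 h 45 min.

27.75 hours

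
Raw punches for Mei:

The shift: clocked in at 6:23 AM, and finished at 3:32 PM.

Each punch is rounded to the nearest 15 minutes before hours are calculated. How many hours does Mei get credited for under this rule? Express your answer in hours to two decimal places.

The shift: in 6:23 AM→6:30 AM, out 3:32 PM→3:30 PM; 9 h 0 min

9.00 hours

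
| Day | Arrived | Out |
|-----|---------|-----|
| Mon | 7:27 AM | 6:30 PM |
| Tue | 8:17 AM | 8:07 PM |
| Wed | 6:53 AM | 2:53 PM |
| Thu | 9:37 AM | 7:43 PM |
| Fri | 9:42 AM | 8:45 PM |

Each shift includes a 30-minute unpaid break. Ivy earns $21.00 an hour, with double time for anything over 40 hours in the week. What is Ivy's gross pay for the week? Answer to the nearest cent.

$1240.40

Mon: 7:27 AM–6:30 PM = 11 h 3 min; less 30 min break → 10 h 33 min
Tue: 8:17 AM–8:07 PM = 11 h 50 min; less 30 min break → 11 h 20 min
Wed: 6:53 AM–2:53 PM = 8 h 0 min; less 30 min break → 7 h 30 min
Thu: 9:37 AM–7:43 PM = 10 h 6 min; less 30 min break → 9 h 36 min
Fri: 9:42 AM–8:45 PM = 11 h 3 min; less 30 min break → 10 h 33 min
Total worked: 49 h 32 min = 2972 min.
Regular 40 h 0 min = 2400 min at $21.00/h; overtime 9 h 32 min = 572 min at $42.00/h.
Pay = (2400 × $21.00 + 572 × $42.00) ÷ 60 = $1240.40.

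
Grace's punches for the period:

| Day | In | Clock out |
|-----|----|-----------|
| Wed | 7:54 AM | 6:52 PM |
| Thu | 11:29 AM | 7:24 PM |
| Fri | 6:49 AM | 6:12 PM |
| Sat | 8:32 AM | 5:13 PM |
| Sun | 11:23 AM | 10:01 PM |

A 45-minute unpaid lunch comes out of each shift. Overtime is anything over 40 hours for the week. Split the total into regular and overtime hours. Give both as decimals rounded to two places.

Wed: 7:54 AM–6:52 PM = 10 h 58 min; less 45 min break → 10 h 13 min
Thu: 11:29 AM–7:24 PM = 7 h 55 min; less 45 min break → 7 h 10 min
Fri: 6:49 AM–6:12 PM = 11 h 23 min; less 45 min break → 10 h 38 min
Sat: 8:32 AM–5:13 PM = 8 h 41 min; less 45 min break → 7 h 56 min
Sun: 11:23 AM–10:01 PM = 10 h 38 min; less 45 min break → 9 h 53 min
Total worked: 45 h 50 min = 45.83 h.
Threshold 40 h → overtime 5 h 50 min, regular 40 h 0 min.

Regular 40.00 hours, overtime 5.83 hours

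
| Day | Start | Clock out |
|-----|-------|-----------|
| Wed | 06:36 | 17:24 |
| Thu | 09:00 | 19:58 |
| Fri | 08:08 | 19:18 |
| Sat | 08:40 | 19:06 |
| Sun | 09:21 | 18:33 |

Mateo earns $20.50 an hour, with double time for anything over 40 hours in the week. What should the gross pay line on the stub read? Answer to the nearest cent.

$1335.23

Wed: 06:36–17:24 = 10 h 48 min
Thu: 09:00–19:58 = 10 h 58 min
Fri: 08:08–19:18 = 11 h 10 min
Sat: 08:40–19:06 = 10 h 26 min
Sun: 09:21–18:33 = 9 h 12 min
Total worked: 52 h 34 min = 3154 min.
Regular 40 h 0 min = 2400 min at $20.50/h; overtime 12 h 34 min = 754 min at $41.00/h.
Pay = (2400 × $20.50 + 754 × $41.00) ÷ 60 = $1335.23.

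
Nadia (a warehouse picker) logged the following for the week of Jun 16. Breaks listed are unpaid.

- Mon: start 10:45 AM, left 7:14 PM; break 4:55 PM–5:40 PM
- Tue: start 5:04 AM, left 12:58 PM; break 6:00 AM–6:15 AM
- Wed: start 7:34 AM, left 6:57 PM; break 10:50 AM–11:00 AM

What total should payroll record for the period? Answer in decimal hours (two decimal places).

26.60 hours

Mon: 10:45 AM–7:14 PM = 8 h 29 min; less 45 min break → 7 h 44 min
Tue: 5:04 AM–12:58 PM = 7 h 54 min; less 15 min break → 7 h 39 min
Wed: 7:34 AM–6:57 PM = 11 h 23 min; less 10 min break → 11 h 13 min
Total: 7 h 44 min + 7 h 39 min + 11 h 13 min = 26 h 36 min.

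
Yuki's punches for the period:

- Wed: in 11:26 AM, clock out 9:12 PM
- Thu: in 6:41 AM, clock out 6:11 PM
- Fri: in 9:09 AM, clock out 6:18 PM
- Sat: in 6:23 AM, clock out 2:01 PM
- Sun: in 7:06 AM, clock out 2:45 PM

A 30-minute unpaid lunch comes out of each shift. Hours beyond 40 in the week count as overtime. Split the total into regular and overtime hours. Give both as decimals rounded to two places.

Regular 40.00 hours, overtime 3.20 hours

Wed: 11:26 AM–9:12 PM = 9 h 46 min; less 30 min break → 9 h 16 min
Thu: 6:41 AM–6:11 PM = 11 h 30 min; less 30 min break → 11 h 0 min
Fri: 9:09 AM–6:18 PM = 9 h 9 min; less 30 min break → 8 h 39 min
Sat: 6:23 AM–2:01 PM = 7 h 38 min; less 30 min break → 7 h 8 min
Sun: 7:06 AM–2:45 PM = 7 h 39 min; less 30 min break → 7 h 9 min
Total worked: 43 h 12 min = 43.20 h.
Threshold 40 h → overtime 3 h 12 min, regular 40 h 0 min.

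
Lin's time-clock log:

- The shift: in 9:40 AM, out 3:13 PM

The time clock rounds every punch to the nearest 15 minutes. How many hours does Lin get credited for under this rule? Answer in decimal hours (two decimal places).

The shift: in 9:40 AM→9:45 AM, out 3:13 PM→3:15 PM; 5 h 30 min

5.50 hours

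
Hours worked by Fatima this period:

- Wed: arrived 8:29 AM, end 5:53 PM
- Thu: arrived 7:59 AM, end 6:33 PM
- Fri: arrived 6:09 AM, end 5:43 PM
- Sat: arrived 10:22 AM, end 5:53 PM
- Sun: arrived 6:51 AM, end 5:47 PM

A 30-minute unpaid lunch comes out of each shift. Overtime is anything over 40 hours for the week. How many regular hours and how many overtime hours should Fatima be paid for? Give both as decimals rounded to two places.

Wed: 8:29 AM–5:53 PM = 9 h 24 min; less 30 min break → 8 h 54 min
Thu: 7:59 AM–6:33 PM = 10 h 34 min; less 30 min break → 10 h 4 min
Fri: 6:09 AM–5:43 PM = 11 h 34 min; less 30 min break → 11 h 4 min
Sat: 10:22 AM–5:53 PM = 7 h 31 min; less 30 min break → 7 h 1 min
Sun: 6:51 AM–5:47 PM = 10 h 56 min; less 30 min break → 10 h 26 min
Total worked: 47 h 29 min = 47.48 h.
Threshold 40 h → overtime 7 h 29 min, regular 40 h 0 min.

Regular 40.00 hours, overtime 7.48 hours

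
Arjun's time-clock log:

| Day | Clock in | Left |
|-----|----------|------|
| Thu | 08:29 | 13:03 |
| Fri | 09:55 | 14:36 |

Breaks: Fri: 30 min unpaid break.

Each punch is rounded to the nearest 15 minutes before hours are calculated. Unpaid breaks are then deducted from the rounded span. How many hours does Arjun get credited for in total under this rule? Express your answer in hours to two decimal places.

Thu: in 08:29→08:30, out 13:03→13:00; 4 h 30 min
Fri: in 09:55→10:00, out 14:36→14:30; 4 h 30 min − 30 min = 4 h 0 min
Total credited: 8 h 30 min.

8.50 hours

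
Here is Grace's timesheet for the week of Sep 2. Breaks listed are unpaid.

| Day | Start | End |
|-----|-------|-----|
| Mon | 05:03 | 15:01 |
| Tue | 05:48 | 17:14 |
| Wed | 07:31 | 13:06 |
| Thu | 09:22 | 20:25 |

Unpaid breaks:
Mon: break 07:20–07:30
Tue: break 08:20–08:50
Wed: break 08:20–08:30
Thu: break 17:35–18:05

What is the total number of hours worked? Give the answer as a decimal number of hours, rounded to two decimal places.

36.70 hours

Mon: 05:03–15:01 = 9 h 58 min; less 10 min break → 9 h 48 min
Tue: 05:48–17:14 = 11 h 26 min; less 30 min break → 10 h 56 min
Wed: 07:31–13:06 = 5 h 35 min; less 10 min break → 5 h 25 min
Thu: 09:22–20:25 = 11 h 3 min; less 30 min break → 10 h 33 min
Total: 9 h 48 min + 10 h 56 min + 5 h 25 min + 10 h 33 min = 36 h 42 min.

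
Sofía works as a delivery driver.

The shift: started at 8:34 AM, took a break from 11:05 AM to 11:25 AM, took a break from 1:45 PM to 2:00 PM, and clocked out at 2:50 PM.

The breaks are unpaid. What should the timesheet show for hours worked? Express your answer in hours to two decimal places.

The shift: 8:34 AM–2:50 PM = 6 h 16 min; less 35 min break → 5 h 41 min

5.68 hours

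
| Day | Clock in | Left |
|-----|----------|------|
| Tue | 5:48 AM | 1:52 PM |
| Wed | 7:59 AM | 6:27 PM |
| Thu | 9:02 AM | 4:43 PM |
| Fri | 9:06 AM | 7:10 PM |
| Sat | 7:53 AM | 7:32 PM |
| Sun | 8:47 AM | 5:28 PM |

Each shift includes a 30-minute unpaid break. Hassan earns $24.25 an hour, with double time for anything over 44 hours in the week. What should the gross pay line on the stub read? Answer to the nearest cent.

$1533.41

Tue: 5:48 AM–1:52 PM = 8 h 4 min; less 30 min break → 7 h 34 min
Wed: 7:59 AM–6:27 PM = 10 h 28 min; less 30 min break → 9 h 58 min
Thu: 9:02 AM–4:43 PM = 7 h 41 min; less 30 min break → 7 h 11 min
Fri: 9:06 AM–7:10 PM = 10 h 4 min; less 30 min break → 9 h 34 min
Sat: 7:53 AM–7:32 PM = 11 h 39 min; less 30 min break → 11 h 9 min
Sun: 8:47 AM–5:28 PM = 8 h 41 min; less 30 min break → 8 h 11 min
Total worked: 53 h 37 min = 3217 min.
Regular 44 h 0 min = 2640 min at $24.25/h; overtime 9 h 37 min = 577 min at $48.50/h.
Pay = (2640 × $24.25 + 577 × $48.50) ÷ 60 = $1533.41.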